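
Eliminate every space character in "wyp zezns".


Input string: 'wyp zezns'
Operation: remove all spaces
Words: 'wyp', 'zezns'
Join without spaces: wypzezns


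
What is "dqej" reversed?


Input string: 'dqej'
Operation: reverse character order
Original order: 'd' -> 'q' -> 'e' -> 'j'
Reversed order: 'j' -> 'e' -> 'q' -> 'd'
Result: jeqd


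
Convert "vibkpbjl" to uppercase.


Input string: 'vibkpbjl'
Operation: convert each letter to uppercase
Mapping: 'v'->'V', 'i'->'I', 'b'->'B', 'k'->'K', 'p'->'P', 'b'->'B', 'j'->'J', 'l'->'L'
Result: VIBKPBJL


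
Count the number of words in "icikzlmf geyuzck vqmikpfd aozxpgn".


Input string: 'icikzlmf geyuzck vqmikpfd aozxpgn'
Operation: split by spaces
Words found: 'icikzlmf', 'geyuzck', 'vqmikpfd', 'aozxpgn'
Word count: 4


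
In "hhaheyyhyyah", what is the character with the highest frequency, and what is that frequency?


Input: 'hhaheyyhyyah'
Operation: tally each character
Counts: 'a':2, 'e':1, 'h':5, 'y':4
Maximum: 'h' appears 5 times


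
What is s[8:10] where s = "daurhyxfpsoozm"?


Input string: 'daurhyxfpsoozm'
Operation: slice [8:10]
Extract characters: s[8]='p', s[9]='s'
Result: ps


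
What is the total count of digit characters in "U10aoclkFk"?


Input string: 'U10aoclkFk'
Operation: count digit characters (0-9)
Scan: 'U', '1'(digit), '0'(digit), 'a', 'o', 'c', 'l', 'k', 'F', 'k'
Digits found: 2
Result: 2


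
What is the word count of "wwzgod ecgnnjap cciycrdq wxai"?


Input string: 'wwzgod ecgnnjap cciycrdq wxai'
Operation: split by spaces
Words found: 'wwzgod', 'ecgnnjap', 'cciycrdq', 'wxai'
Word count: 4


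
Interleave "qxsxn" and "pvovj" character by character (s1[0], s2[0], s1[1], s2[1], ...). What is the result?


String 1: 'qxsxn'
String 2: 'pvovj'
Operation: alternate characters
Pairs: 'q'+'p', 'x'+'v', 's'+'o', 'x'+'v', 'n'+'j'
Result: qpxvsoxvnj


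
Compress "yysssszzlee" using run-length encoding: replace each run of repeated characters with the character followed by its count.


Input: 'yysssszzlee'
Operation: identify consecutive runs
Runs: 'yy' -> y2, 'ssss' -> s4, 'zz' -> z2, 'l' -> l1, 'ee' -> e2
Encoded: y2s4z2l1e2


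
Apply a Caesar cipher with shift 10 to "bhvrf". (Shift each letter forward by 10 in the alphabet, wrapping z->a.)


Input: 'bhvrf', shift = 10
Operation: for each letter, (position + 10) mod 26
Mapping: 'b'(1+10=11)->'l', 'h'(7+10=17)->'r', 'v'(21+10=31, 31 mod 26=5)->'f', 'r'(17+10=27, 27 mod 26=1)->'b', 'f'(5+10=15)->'p'
Result: lrfbp


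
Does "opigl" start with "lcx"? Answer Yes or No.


Input string: 'opigl'
Prefix to check: 'lcx'
First 3 characters of input: 'opi'
Match: False
Result: No


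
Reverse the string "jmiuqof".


Input string: 'jmiuqof'
Operation: reverse character order
Original order: 'j' -> 'm' -> 'i' -> 'u' -> 'q' -> 'o' -> 'f'
Reversed order: 'f' -> 'o' -> 'q' -> 'u' -> 'i' -> 'm' -> 'j'
Result: foquimj


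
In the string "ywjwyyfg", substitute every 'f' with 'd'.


Input string: 'ywjwyyfg'
Operation: replace 'f' with 'd'
Positions of 'f': 6
After replacement: ywjwyydg


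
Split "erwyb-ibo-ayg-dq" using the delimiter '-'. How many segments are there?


Input string: 'erwyb-ibo-ayg-dq'
Delimiter: '-'
Split result: 'erwyb', 'ibo', 'ayg', 'dq'
Number of parts: 4


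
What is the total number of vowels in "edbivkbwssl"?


Input string: 'edbivkbwssl'
Operation: count vowels (a, e, i, o, u)
Scan: s[0]='e' (vowel), s[1]='d', s[2]='b', s[3]='i' (vowel), s[4]='v', s[5]='k', s[6]='b', s[7]='w', s[8]='s', s[9]='s', s[10]='l'
Vowels found: 2
Result: 2


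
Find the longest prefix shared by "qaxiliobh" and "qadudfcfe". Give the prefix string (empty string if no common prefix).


String 1: 'qaxiliobh'
String 2: 'qadudfcfe'
Compare position by position:
pos 0: 'q' vs 'q' match
pos 1: 'a' vs 'a' match
pos 2: 'x' vs 'd' differ -> stop
Longest common prefix: "qa" (length 2)


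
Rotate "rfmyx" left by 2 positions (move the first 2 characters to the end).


Input: 'rfmyx', shift = 2
Operation: split at index 2 and swap parts
Front part s[0:2] = 'rf'
Back part s[2:] = 'myx'
Rotated = back + front = 'myx' + 'rf'
Result: myxrf


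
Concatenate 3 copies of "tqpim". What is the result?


Input string: 'tqpim'
Operation: repeat 3 times
Concatenation: 'tqpim' + 'tqpim' + 'tqpim'
Result: tqpimtqpimtqpim


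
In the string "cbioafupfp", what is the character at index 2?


Input string: 'cbioafupfp'
Operation: get character at index 2
Index mapping: s[0]='c', s[1]='b', s[2]='i'
Result: 'i'


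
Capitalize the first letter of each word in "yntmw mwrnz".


Input string: 'yntmw mwrnz'
Operation: capitalize first letter of each word
Word transformations: 'yntmw'->'Yntmw', 'mwrnz'->'Mwrnz'
Result: Yntmw Mwrnz


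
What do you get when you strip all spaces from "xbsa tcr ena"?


Input string: 'xbsa tcr ena'
Operation: remove all spaces
Words: 'xbsa', 'tcr', 'ena'
Join without spaces: xbsatcrena


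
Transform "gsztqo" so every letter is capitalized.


Input string: 'gsztqo'
Operation: convert each letter to uppercase
Mapping: 'g'->'G', 's'->'S', 'z'->'Z', 't'->'T', 'q'->'Q', 'o'->'O'
Result: GSZTQO


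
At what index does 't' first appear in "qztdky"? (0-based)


Input string: 'qztdky'
Target: 't'
Scanning left to right: s[0]='q', s[1]='z', s[2]='t'
First match at index: 2


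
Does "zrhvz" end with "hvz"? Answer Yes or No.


Input string: 'zrhvz'
Suffix to check: 'hvz'
Last 3 characters of input: 'hvz'
Match: True
Result: Yes


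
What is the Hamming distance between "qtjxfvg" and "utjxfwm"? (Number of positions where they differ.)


String 1: 'qtjxfvg'
String 2: 'utjxfwm'
Compare each position: pos 0: 'q'!='u', pos 1: 't'=='t', pos 2: 'j'=='j', pos 3: 'x'=='x', pos 4: 'f'=='f', pos 5: 'v'!='w', pos 6: 'g'!='m'
Differing positions: 3
Hamming distance: 3


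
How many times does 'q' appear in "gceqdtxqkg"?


Input string: 'gceqdtxqkg'
Target character: 'q'
Scan each position: s[3]='q', s[7]='q'
Matches found at indices: 3, 7
Total: 2


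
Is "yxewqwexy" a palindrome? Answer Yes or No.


Input string: 'yxewqwexy'
Reversed: 'yxewqwexy'
Compare pairs: s[0]='y' vs s[8]='y' (match), s[1]='x' vs s[7]='x' (match), s[2]='e' vs s[6]='e' (match), s[3]='w' vs s[5]='w' (match)
Palindrome: Yes


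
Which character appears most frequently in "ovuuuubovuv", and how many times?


Input: 'ovuuuubovuv'
Operation: tally each character
Counts: 'b':1, 'o':2, 'u':5, 'v':3
Maximum: 'u' appears 5 times


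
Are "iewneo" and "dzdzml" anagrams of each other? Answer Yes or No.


String 1: 'iewneo' -> sorted: 'eeinow'
String 2: 'dzdzml' -> sorted: 'ddlmzz'
Compare sorted forms: 'eeinow' != 'ddlmzz'
Anagram: No


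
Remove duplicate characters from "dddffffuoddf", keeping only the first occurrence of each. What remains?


Input: 'dddffffuoddf'
Operation: keep first occurrence of each character
Scan: s[0]='d' new -> keep; s[1]='d' seen -> skip; s[2]='d' seen -> skip; s[3]='f' new -> keep; s[4]='f' seen -> skip; s[5]='f' seen -> skip; s[6]='f' seen -> skip; s[7]='u' new -> keep; s[8]='o' new -> keep; s[9]='d' seen -> skip; s[10]='d' seen -> skip; s[11]='f' seen -> skip
Result: dfuo


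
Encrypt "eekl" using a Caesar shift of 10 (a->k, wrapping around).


Input: 'eekl', shift = 10
Operation: for each letter, (position + 10) mod 26
Mapping: 'e'(4+10=14)->'o', 'e'(4+10=14)->'o', 'k'(10+10=20)->'u', 'l'(11+10=21)->'v'
Result: oouv


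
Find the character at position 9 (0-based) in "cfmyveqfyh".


Input string: 'cfmyveqfyh'
Operation: get character at index 9
Index mapping: s[0]='c', s[1]='f', s[2]='m', s[3]='y', s[4]='v', s[5]='e', s[6]='q', s[7]='f', s[8]='y', s[9]='h'
Result: 'h'


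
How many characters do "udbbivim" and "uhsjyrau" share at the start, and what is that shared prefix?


String 1: 'udbbivim'
String 2: 'uhsjyrau'
Compare position by position:
pos 0: 'u' vs 'u' match
pos 1: 'd' vs 'h' differ -> stop
Longest common prefix: "u" (length 1)


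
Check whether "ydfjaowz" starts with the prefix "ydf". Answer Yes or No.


Input string: 'ydfjaowz'
Prefix to check: 'ydf'
First 3 characters of input: 'ydf'
Match: True
Result: Yes


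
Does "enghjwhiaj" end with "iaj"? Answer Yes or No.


Input string: 'enghjwhiaj'
Suffix to check: 'iaj'
Last 3 characters of input: 'iaj'
Match: True
Result: Yes


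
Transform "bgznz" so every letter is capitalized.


Input string: 'bgznz'
Operation: convert each letter to uppercase
Mapping: 'b'->'B', 'g'->'G', 'z'->'Z', 'n'->'N', 'z'->'Z'
Result: BGZNZ


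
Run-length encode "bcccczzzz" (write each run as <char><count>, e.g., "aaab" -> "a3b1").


Input: 'bcccczzzz'
Operation: identify consecutive runs
Runs: 'b' -> b1, 'cccc' -> c4, 'zzzz' -> z4
Encoded: b1c4z4


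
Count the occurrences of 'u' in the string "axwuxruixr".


Input string: 'axwuxruixr'
Target character: 'u'
Scan each position: s[3]='u', s[6]='u'
Matches found at indices: 3, 6
Total: 2


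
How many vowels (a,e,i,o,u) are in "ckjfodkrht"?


Input string: 'ckjfodkrht'
Operation: count vowels (a, e, i, o, u)
Scan: s[0]='c', s[1]='k', s[2]='j', s[3]='f', s[4]='o' (vowel), s[5]='d', s[6]='k', s[7]='r', s[8]='h', s[9]='t'
Vowels found: 1
Result: 1


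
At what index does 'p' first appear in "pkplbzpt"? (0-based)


Input string: 'pkplbzpt'
Target: 'p'
Scanning left to right: s[0]='p'
First match at index: 0


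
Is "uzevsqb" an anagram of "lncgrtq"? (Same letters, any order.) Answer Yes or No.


String 1: 'lncgrtq' -> sorted: 'cglnqrt'
String 2: 'uzevsqb' -> sorted: 'beqsuvz'
Compare sorted forms: 'cglnqrt' != 'beqsuvz'
Anagram: No


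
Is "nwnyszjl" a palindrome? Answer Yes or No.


Input string: 'nwnyszjl'
Reversed: 'ljzsynwn'
Compare pairs: s[0]='n' vs s[7]='l' (mismatch), s[1]='w' vs s[6]='j' (mismatch), s[2]='n' vs s[5]='z' (mismatch), s[3]='y' vs s[4]='s' (mismatch)
Palindrome: No


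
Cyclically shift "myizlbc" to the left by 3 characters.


Input: 'myizlbc', shift = 3
Operation: split at index 3 and swap parts
Front part s[0:3] = 'myi'
Back part s[3:] = 'zlbc'
Rotated = back + front = 'zlbc' + 'myi'
Result: zlbcmyi


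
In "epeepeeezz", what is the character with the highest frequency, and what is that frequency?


Input: 'epeepeeezz'
Operation: tally each character
Counts: 'e':6, 'p':2, 'z':2
Maximum: 'e' appears 6 times


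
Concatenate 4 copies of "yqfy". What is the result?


Input string: 'yqfy'
Operation: repeat 4 times
Concatenation: 'yqfy' + 'yqfy' + 'yqfy' + 'yqfy'
Result: yqfyyqfyyqfyyqfy


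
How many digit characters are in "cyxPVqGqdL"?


Input string: 'cyxPVqGqdL'
Operation: count digit characters (0-9)
Scan: 'c', 'y', 'x', 'P', 'V', 'q', 'G', 'q', 'd', 'L'
Digits found: 0
Result: 0


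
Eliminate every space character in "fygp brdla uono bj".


Input string: 'fygp brdla uono bj'
Operation: remove all spaces
Words: 'fygp', 'brdla', 'uono', 'bj'
Join without spaces: fygpbrdlauonobj


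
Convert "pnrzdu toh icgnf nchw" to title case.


Input string: 'pnrzdu toh icgnf nchw'
Operation: capitalize first letter of each word
Word transformations: 'pnrzdu'->'Pnrzdu', 'toh'->'Toh', 'icgnf'->'Icgnf', 'nchw'->'Nchw'
Result: Pnrzdu Toh Icgnf Nchw


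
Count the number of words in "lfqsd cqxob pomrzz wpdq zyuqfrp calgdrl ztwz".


Input string: 'lfqsd cqxob pomrzz wpdq zyuqfrp calgdrl ztwz'
Operation: split by spaces
Words found: 'lfqsd', 'cqxob', 'pomrzz', 'wpdq', 'zyuqfrp', 'calgdrl', 'ztwz'
Word count: 7


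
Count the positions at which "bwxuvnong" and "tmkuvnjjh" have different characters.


String 1: 'bwxuvnong'
String 2: 'tmkuvnjjh'
Compare each position: pos 0: 'b'!='t', pos 1: 'w'!='m', pos 2: 'x'!='k', pos 3: 'u'=='u', pos 4: 'v'=='v', pos 5: 'n'=='n', pos 6: 'o'!='j', pos 7: 'n'!='j', pos 8: 'g'!='h'
Differing positions: 6
Hamming distance: 6


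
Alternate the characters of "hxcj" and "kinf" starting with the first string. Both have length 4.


String 1: 'hxcj'
String 2: 'kinf'
Operation: alternate characters
Pairs: 'h'+'k', 'x'+'i', 'c'+'n', 'j'+'f'
Result: hkxicnjf


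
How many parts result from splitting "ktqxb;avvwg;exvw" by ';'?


Input string: 'ktqxb;avvwg;exvw'
Delimiter: ';'
Split result: 'ktqxb', 'avvwg', 'exvw'
Number of parts: 3


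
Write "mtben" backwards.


Input string: 'mtben'
Operation: reverse character order
Original order: 'm' -> 't' -> 'b' -> 'e' -> 'n'
Reversed order: 'n' -> 'e' -> 'b' -> 't' -> 'm'
Result: nebtm


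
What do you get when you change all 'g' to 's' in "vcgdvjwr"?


Input string: 'vcgdvjwr'
Operation: replace 'g' with 's'
Positions of 'g': 2
After replacement: vcsdvjwr


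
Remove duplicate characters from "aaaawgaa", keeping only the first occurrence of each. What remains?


Input: 'aaaawgaa'
Operation: keep first occurrence of each character
Scan: s[0]='a' new -> keep; s[1]='a' seen -> skip; s[2]='a' seen -> skip; s[3]='a' seen -> skip; s[4]='w' new -> keep; s[5]='g' new -> keep; s[6]='a' seen -> skip; s[7]='a' seen -> skip
Result: awg


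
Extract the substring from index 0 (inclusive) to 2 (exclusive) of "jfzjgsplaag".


Input string: 'jfzjgsplaag'
Operation: slice [0:2]
Extract characters: s[0]='j', s[1]='f'
Result: jf


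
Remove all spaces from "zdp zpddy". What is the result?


Input string: 'zdp zpddy'
Operation: remove all spaces
Words: 'zdp', 'zpddy'
Join without spaces: zdpzpddy


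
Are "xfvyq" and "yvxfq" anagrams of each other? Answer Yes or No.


String 1: 'xfvyq' -> sorted: 'fqvxy'
String 2: 'yvxfq' -> sorted: 'fqvxy'
Compare sorted forms: 'fqvxy' == 'fqvxy'
Anagram: Yes


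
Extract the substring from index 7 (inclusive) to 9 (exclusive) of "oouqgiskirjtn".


Input string: 'oouqgiskirjtn'
Operation: slice [7:9]
Extract characters: s[7]='k', s[8]='i'
Result: ki


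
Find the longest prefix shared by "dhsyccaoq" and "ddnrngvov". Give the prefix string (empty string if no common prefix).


String 1: 'dhsyccaoq'
String 2: 'ddnrngvov'
Compare position by position:
pos 0: 'd' vs 'd' match
pos 1: 'h' vs 'd' differ -> stop
Longest common prefix: "d" (length 1)


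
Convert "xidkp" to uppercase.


Input string: 'xidkp'
Operation: convert each letter to uppercase
Mapping: 'x'->'X', 'i'->'I', 'd'->'D', 'k'->'K', 'p'->'P'
Result: XIDKP


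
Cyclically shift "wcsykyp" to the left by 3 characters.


Input: 'wcsykyp', shift = 3
Operation: split at index 3 and swap parts
Front part s[0:3] = 'wcs'
Back part s[3:] = 'ykyp'
Rotated = back + front = 'ykyp' + 'wcs'
Result: ykypwcs


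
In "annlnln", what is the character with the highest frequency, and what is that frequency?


Input: 'annlnln'
Operation: tally each character
Counts: 'a':1, 'l':2, 'n':4
Maximum: 'n' appears 4 times


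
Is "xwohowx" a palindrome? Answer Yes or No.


Input string: 'xwohowx'
Reversed: 'xwohowx'
Compare pairs: s[0]='x' vs s[6]='x' (match), s[1]='w' vs s[5]='w' (match), s[2]='o' vs s[4]='o' (match)
Palindrome: Yes


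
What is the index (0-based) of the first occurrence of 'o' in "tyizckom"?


Input string: 'tyizckom'
Target: 'o'
Scanning left to right: s[0]='t', s[1]='y', s[2]='i', s[3]='z', s[4]='c', s[5]='k', s[6]='o'
First match at index: 6


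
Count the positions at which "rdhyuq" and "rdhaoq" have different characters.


String 1: 'rdhyuq'
String 2: 'rdhaoq'
Compare each position: pos 0: 'r'=='r', pos 1: 'd'=='d', pos 2: 'h'=='h', pos 3: 'y'!='a', pos 4: 'u'!='o', pos 5: 'q'=='q'
Differing positions: 2
Hamming distance: 2


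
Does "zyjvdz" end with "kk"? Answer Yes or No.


Input string: 'zyjvdz'
Suffix to check: 'kk'
Last 2 characters of input: 'dz'
Match: False
Result: No


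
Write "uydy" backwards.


Input string: 'uydy'
Operation: reverse character order
Original order: 'u' -> 'y' -> 'd' -> 'y'
Reversed order: 'y' -> 'd' -> 'y' -> 'u'
Result: ydyu


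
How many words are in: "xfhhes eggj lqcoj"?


Input string: 'xfhhes eggj lqcoj'
Operation: split by spaces
Words found: 'xfhhes', 'eggj', 'lqcoj'
Word count: 3


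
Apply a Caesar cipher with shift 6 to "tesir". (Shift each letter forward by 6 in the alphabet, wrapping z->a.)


Input: 'tesir', shift = 6
Operation: for each letter, (position + 6) mod 26
Mapping: 't'(19+6=25)->'z', 'e'(4+6=10)->'k', 's'(18+6=24)->'y', 'i'(8+6=14)->'o', 'r'(17+6=23)->'x'
Result: zkyox


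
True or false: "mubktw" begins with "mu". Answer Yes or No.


Input string: 'mubktw'
Prefix to check: 'mu'
First 2 characters of input: 'mu'
Match: True
Result: Yes


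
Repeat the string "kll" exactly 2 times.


Input string: 'kll'
Operation: repeat 2 times
Concatenation: 'kll' + 'kll'
Result: kllkll


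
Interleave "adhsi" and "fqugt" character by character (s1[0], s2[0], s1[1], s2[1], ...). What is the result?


String 1: 'adhsi'
String 2: 'fqugt'
Operation: alternate characters
Pairs: 'a'+'f', 'd'+'q', 'h'+'u', 's'+'g', 'i'+'t'
Result: afdqhusgit


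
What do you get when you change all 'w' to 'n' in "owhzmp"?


Input string: 'owhzmp'
Operation: replace 'w' with 'n'
Positions of 'w': 1
After replacement: onhzmp


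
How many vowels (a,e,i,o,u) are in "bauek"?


Input string: 'bauek'
Operation: count vowels (a, e, i, o, u)
Scan: s[0]='b', s[1]='a' (vowel), s[2]='u' (vowel), s[3]='e' (vowel), s[4]='k'
Vowels found: 3
Result: 3


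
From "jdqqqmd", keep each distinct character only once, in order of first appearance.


Input: 'jdqqqmd'
Operation: keep first occurrence of each character
Scan: s[0]='j' new -> keep; s[1]='d' new -> keep; s[2]='q' new -> keep; s[3]='q' seen -> skip; s[4]='q' seen -> skip; s[5]='m' new -> keep; s[6]='d' seen -> skip
Result: jdqm


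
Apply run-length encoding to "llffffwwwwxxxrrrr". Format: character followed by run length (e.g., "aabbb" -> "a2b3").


Input: 'llffffwwwwxxxrrrr'
Operation: identify consecutive runs
Runs: 'll' -> l2, 'ffff' -> f4, 'wwww' -> w4, 'xxx' -> x3, 'rrrr' -> r4
Encoded: l2f4w4x3r4


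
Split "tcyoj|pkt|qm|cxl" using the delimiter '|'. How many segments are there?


Input string: 'tcyoj|pkt|qm|cxl'
Delimiter: '|'
Split result: 'tcyoj', 'pkt', 'qm', 'cxl'
Number of parts: 4


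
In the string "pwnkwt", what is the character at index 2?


Input string: 'pwnkwt'
Operation: get character at index 2
Index mapping: s[0]='p', s[1]='w', s[2]='n'
Result: 'n'


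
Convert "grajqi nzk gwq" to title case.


Input string: 'grajqi nzk gwq'
Operation: capitalize first letter of each word
Word transformations: 'grajqi'->'Grajqi', 'nzk'->'Nzk', 'gwq'->'Gwq'
Result: Grajqi Nzk Gwq


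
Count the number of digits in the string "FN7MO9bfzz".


Input string: 'FN7MO9bfzz'
Operation: count digit characters (0-9)
Scan: 'F', 'N', '7'(digit), 'M', 'O', '9'(digit), 'b', 'f', 'z', 'z'
Digits found: 2
Result: 2


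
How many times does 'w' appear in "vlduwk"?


Input string: 'vlduwk'
Target character: 'w'
Scan each position: s[4]='w'
Matches found at indices: 4
Total: 1


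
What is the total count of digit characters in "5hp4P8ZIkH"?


Input string: '5hp4P8ZIkH'
Operation: count digit characters (0-9)
Scan: '5'(digit), 'h', 'p', '4'(digit), 'P', '8'(digit), 'Z', 'I', 'k', 'H'
Digits found: 3
Result: 3


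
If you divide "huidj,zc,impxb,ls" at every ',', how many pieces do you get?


Input string: 'huidj,zc,impxb,ls'
Delimiter: ','
Split result: 'huidj', 'zc', 'impxb', 'ls'
Number of parts: 4


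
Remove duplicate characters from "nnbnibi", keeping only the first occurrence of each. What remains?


Input: 'nnbnibi'
Operation: keep first occurrence of each character
Scan: s[0]='n' new -> keep; s[1]='n' seen -> skip; s[2]='b' new -> keep; s[3]='n' seen -> skip; s[4]='i' new -> keep; s[5]='b' seen -> skip; s[6]='i' seen -> skip
Result: nbi


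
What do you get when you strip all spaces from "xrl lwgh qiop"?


Input string: 'xrl lwgh qiop'
Operation: remove all spaces
Words: 'xrl', 'lwgh', 'qiop'
Join without spaces: xrllwghqiop


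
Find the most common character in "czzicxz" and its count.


Input: 'czzicxz'
Operation: tally each character
Counts: 'c':2, 'i':1, 'x':1, 'z':3
Maximum: 'z' appears 3 times


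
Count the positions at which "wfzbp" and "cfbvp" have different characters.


String 1: 'wfzbp'
String 2: 'cfbvp'
Compare each position: pos 0: 'w'!='c', pos 1: 'f'=='f', pos 2: 'z'!='b', pos 3: 'b'!='v', pos 4: 'p'=='p'
Differing positions: 3
Hamming distance: 3


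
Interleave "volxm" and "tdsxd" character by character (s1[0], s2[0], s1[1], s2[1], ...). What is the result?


String 1: 'volxm'
String 2: 'tdsxd'
Operation: alternate characters
Pairs: 'v'+'t', 'o'+'d', 'l'+'s', 'x'+'x', 'm'+'d'
Result: vtodlsxxmd


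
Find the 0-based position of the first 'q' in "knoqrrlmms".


Input string: 'knoqrrlmms'
Target: 'q'
Scanning left to right: s[0]='k', s[1]='n', s[2]='o', s[3]='q'
First match at index: 3


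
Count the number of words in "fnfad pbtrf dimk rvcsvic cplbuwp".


Input string: 'fnfad pbtrf dimk rvcsvic cplbuwp'
Operation: split by spaces
Words found: 'fnfad', 'pbtrf', 'dimk', 'rvcsvic', 'cplbuwp'
Word count: 5


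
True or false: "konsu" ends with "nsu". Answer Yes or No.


Input string: 'konsu'
Suffix to check: 'nsu'
Last 3 characters of input: 'nsu'
Match: True
Result: Yes


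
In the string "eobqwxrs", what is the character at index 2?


Input string: 'eobqwxrs'
Operation: get character at index 2
Index mapping: s[0]='e', s[1]='o', s[2]='b'
Result: 'b'


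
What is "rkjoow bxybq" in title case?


Input string: 'rkjoow bxybq'
Operation: capitalize first letter of each word
Word transformations: 'rkjoow'->'Rkjoow', 'bxybq'->'Bxybq'
Result: Rkjoow Bxybq


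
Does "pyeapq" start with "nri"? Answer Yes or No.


Input string: 'pyeapq'
Prefix to check: 'nri'
First 3 characters of input: 'pye'
Match: False
Result: No


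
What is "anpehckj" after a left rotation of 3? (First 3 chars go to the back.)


Input: 'anpehckj', shift = 3
Operation: split at index 3 and swap parts
Front part s[0:3] = 'anp'
Back part s[3:] = 'ehckj'
Rotated = back + front = 'ehckj' + 'anp'
Result: ehckjanp


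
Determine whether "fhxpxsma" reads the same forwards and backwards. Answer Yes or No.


Input string: 'fhxpxsma'
Reversed: 'amsxpxhf'
Compare pairs: s[0]='f' vs s[7]='a' (mismatch), s[1]='h' vs s[6]='m' (mismatch), s[2]='x' vs s[5]='s' (mismatch), s[3]='p' vs s[4]='x' (mismatch)
Palindrome: No


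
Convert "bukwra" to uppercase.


Input string: 'bukwra'
Operation: convert each letter to uppercase
Mapping: 'b'->'B', 'u'->'U', 'k'->'K', 'w'->'W', 'r'->'R', 'a'->'A'
Result: BUKWRA


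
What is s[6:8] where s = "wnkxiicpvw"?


Input string: 'wnkxiicpvw'
Operation: slice [6:8]
Extract characters: s[6]='c', s[7]='p'
Result: cp


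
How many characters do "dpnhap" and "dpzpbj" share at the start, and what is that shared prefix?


String 1: 'dpnhap'
String 2: 'dpzpbj'
Compare position by position:
pos 0: 'd' vs 'd' match
pos 1: 'p' vs 'p' match
pos 2: 'n' vs 'z' differ -> stop
Longest common prefix: "dp" (length 2)


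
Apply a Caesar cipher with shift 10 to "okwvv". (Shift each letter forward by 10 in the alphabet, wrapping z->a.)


Input: 'okwvv', shift = 10
Operation: for each letter, (position + 10) mod 26
Mapping: 'o'(14+10=24)->'y', 'k'(10+10=20)->'u', 'w'(22+10=32, 32 mod 26=6)->'g', 'v'(21+10=31, 31 mod 26=5)->'f', 'v'(21+10=31, 31 mod 26=5)->'f'
Result: yugff


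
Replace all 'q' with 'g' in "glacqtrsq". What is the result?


Input string: 'glacqtrsq'
Operation: replace 'q' with 'g'
Positions of 'q': 4, 8
After replacement: glacgtrsg


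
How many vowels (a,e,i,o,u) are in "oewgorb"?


Input string: 'oewgorb'
Operation: count vowels (a, e, i, o, u)
Scan: s[0]='o' (vowel), s[1]='e' (vowel), s[2]='w', s[3]='g', s[4]='o' (vowel), s[5]='r', s[6]='b'
Vowels found: 3
Result: 3


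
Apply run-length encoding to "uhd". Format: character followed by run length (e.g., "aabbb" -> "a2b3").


Input: 'uhd'
Operation: identify consecutive runs
Runs: 'u' -> u1, 'h' -> h1, 'd' -> d1
Encoded: u1h1d1


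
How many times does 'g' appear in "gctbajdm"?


Input string: 'gctbajdm'
Target character: 'g'
Scan each position: s[0]='g'
Matches found at indices: 0
Total: 1


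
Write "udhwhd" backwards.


Input string: 'udhwhd'
Operation: reverse character order
Original order: 'u' -> 'd' -> 'h' -> 'w' -> 'h' -> 'd'
Reversed order: 'd' -> 'h' -> 'w' -> 'h' -> 'd' -> 'u'
Result: dhwhdu


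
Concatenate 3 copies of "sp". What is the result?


Input string: 'sp'
Operation: repeat 3 times
Concatenation: 'sp' + 'sp' + 'sp'
Result: spspsp


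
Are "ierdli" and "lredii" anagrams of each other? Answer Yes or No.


String 1: 'ierdli' -> sorted: 'deiilr'
String 2: 'lredii' -> sorted: 'deiilr'
Compare sorted forms: 'deiilr' == 'deiilr'
Anagram: Yes


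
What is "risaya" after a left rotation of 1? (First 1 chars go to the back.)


Input: 'risaya', shift = 1
Operation: split at index 1 and swap parts
Front part s[0:1] = 'r'
Back part s[1:] = 'isaya'
Rotated = back + front = 'isaya' + 'r'
Result: isayar


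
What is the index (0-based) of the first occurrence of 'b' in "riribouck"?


Input string: 'riribouck'
Target: 'b'
Scanning left to right: s[0]='r', s[1]='i', s[2]='r', s[3]='i', s[4]='b'
First match at index: 4


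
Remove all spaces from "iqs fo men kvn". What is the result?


Input string: 'iqs fo men kvn'
Operation: remove all spaces
Words: 'iqs', 'fo', 'men', 'kvn'
Join without spaces: iqsfomenkvn


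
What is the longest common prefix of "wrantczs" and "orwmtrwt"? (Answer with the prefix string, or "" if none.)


String 1: 'wrantczs'
String 2: 'orwmtrwt'
Compare position by position:
pos 0: 'w' vs 'o' differ -> stop
Longest common prefix: "" (length 0)


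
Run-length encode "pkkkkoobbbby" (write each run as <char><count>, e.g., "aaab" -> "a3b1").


Input: 'pkkkkoobbbby'
Operation: identify consecutive runs
Runs: 'p' -> p1, 'kkkk' -> k4, 'oo' -> o2, 'bbbb' -> b4, 'y' -> y1
Encoded: p1k4o2b4y1


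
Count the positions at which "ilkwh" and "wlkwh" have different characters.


String 1: 'ilkwh'
String 2: 'wlkwh'
Compare each position: pos 0: 'i'!='w', pos 1: 'l'=='l', pos 2: 'k'=='k', pos 3: 'w'=='w', pos 4: 'h'=='h'
Differing positions: 1
Hamming distance: 1


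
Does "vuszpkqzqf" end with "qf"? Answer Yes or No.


Input string: 'vuszpkqzqf'
Suffix to check: 'qf'
Last 2 characters of input: 'qf'
Match: True
Result: Yes


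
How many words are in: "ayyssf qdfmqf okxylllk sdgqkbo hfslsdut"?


Input string: 'ayyssf qdfmqf okxylllk sdgqkbo hfslsdut'
Operation: split by spaces
Words found: 'ayyssf', 'qdfmqf', 'okxylllk', 'sdgqkbo', 'hfslsdut'
Word count: 5


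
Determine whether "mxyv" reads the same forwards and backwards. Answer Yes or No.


Input string: 'mxyv'
Reversed: 'vyxm'
Compare pairs: s[0]='m' vs s[3]='v' (mismatch), s[1]='x' vs s[2]='y' (mismatch)
Palindrome: No


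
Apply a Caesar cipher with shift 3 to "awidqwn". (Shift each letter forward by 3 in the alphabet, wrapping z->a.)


Input: 'awidqwn', shift = 3
Operation: for each letter, (position + 3) mod 26
Mapping: 'a'(0+3=3)->'d', 'w'(22+3=25)->'z', 'i'(8+3=11)->'l', 'd'(3+3=6)->'g', 'q'(16+3=19)->'t', 'w'(22+3=25)->'z', 'n'(13+3=16)->'q'
Result: dzlgtzq


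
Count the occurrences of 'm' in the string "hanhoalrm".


Input string: 'hanhoalrm'
Target character: 'm'
Scan each position: s[8]='m'
Matches found at indices: 8
Total: 1


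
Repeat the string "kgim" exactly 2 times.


Input string: 'kgim'
Operation: repeat 2 times
Concatenation: 'kgim' + 'kgim'
Result: kgimkgim


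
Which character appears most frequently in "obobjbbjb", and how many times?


Input: 'obobjbbjb'
Operation: tally each character
Counts: 'b':5, 'j':2, 'o':2
Maximum: 'b' appears 5 times


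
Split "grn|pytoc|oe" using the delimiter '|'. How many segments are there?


Input string: 'grn|pytoc|oe'
Delimiter: '|'
Split result: 'grn', 'pytoc', 'oe'
Number of parts: 3


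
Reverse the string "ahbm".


Input string: 'ahbm'
Operation: reverse character order
Original order: 'a' -> 'h' -> 'b' -> 'm'
Reversed order: 'm' -> 'b' -> 'h' -> 'a'
Result: mbha


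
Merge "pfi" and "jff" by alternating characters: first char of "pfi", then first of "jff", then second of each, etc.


String 1: 'pfi'
String 2: 'jff'
Operation: alternate characters
Pairs: 'p'+'j', 'f'+'f', 'i'+'f'
Result: pjffif


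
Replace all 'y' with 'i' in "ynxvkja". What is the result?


Input string: 'ynxvkja'
Operation: replace 'y' with 'i'
Positions of 'y': 0
After replacement: inxvkja


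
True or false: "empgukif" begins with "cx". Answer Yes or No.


Input string: 'empgukif'
Prefix to check: 'cx'
First 2 characters of input: 'em'
Match: False
Result: No


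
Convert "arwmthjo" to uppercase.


Input string: 'arwmthjo'
Operation: convert each letter to uppercase
Mapping: 'a'->'A', 'r'->'R', 'w'->'W', 'm'->'M', 't'->'T', 'h'->'H', 'j'->'J', 'o'->'O'
Result: ARWMTHJO


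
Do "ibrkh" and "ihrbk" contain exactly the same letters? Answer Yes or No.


String 1: 'ibrkh' -> sorted: 'bhikr'
String 2: 'ihrbk' -> sorted: 'bhikr'
Compare sorted forms: 'bhikr' == 'bhikr'
Anagram: Yes


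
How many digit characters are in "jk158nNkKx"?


Input string: 'jk158nNkKx'
Operation: count digit characters (0-9)
Scan: 'j', 'k', '1'(digit), '5'(digit), '8'(digit), 'n', 'N', 'k', 'K', 'x'
Digits found: 3
Result: 3


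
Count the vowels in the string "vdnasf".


Input string: 'vdnasf'
Operation: count vowels (a, e, i, o, u)
Scan: s[0]='v', s[1]='d', s[2]='n', s[3]='a' (vowel), s[4]='s', s[5]='f'
Vowels found: 1
Result: 1


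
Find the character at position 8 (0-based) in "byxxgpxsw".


Input string: 'byxxgpxsw'
Operation: get character at index 8
Index mapping: s[0]='b', s[1]='y', s[2]='x', s[3]='x', s[4]='g', s[5]='p', s[6]='x', s[7]='s', s[8]='w'
Result: 'w'


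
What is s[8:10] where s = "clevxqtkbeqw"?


Input string: 'clevxqtkbeqw'
Operation: slice [8:10]
Extract characters: s[8]='b', s[9]='e'
Result: be


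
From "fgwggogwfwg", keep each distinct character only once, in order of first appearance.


Input: 'fgwggogwfwg'
Operation: keep first occurrence of each character
Scan: s[0]='f' new -> keep; s[1]='g' new -> keep; s[2]='w' new -> keep; s[3]='g' seen -> skip; s[4]='g' seen -> skip; s[5]='o' new -> keep; s[6]='g' seen -> skip; s[7]='w' seen -> skip; s[8]='f' seen -> skip; s[9]='w' seen -> skip; s[10]='g' seen -> skip
Result: fgwo


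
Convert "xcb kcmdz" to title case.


Input string: 'xcb kcmdz'
Operation: capitalize first letter of each word
Word transformations: 'xcb'->'Xcb', 'kcmdz'->'Kcmdz'
Result: Xcb Kcmdz


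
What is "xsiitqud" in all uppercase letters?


Input string: 'xsiitqud'
Operation: convert each letter to uppercase
Mapping: 'x'->'X', 's'->'S', 'i'->'I', 'i'->'I', 't'->'T', 'q'->'Q', 'u'->'U', 'd'->'D'
Result: XSIITQUD


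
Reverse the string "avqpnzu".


Input string: 'avqpnzu'
Operation: reverse character order
Original order: 'a' -> 'v' -> 'q' -> 'p' -> 'n' -> 'z' -> 'u'
Reversed order: 'u' -> 'z' -> 'n' -> 'p' -> 'q' -> 'v' -> 'a'
Result: uznpqva


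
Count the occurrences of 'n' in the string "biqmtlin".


Input string: 'biqmtlin'
Target character: 'n'
Scan each position: s[7]='n'
Matches found at indices: 7
Total: 1


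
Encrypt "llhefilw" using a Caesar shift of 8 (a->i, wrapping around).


Input: 'llhefilw', shift = 8
Operation: for each letter, (position + 8) mod 26
Mapping: 'l'(11+8=19)->'t', 'l'(11+8=19)->'t', 'h'(7+8=15)->'p', 'e'(4+8=12)->'m', 'f'(5+8=13)->'n', 'i'(8+8=16)->'q', 'l'(11+8=19)->'t', 'w'(22+8=30, 30 mod 26=4)->'e'
Result: ttpmnqte


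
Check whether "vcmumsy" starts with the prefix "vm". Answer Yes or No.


Input string: 'vcmumsy'
Prefix to check: 'vm'
First 2 characters of input: 'vc'
Match: False
Result: No


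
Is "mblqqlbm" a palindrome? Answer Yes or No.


Input string: 'mblqqlbm'
Reversed: 'mblqqlbm'
Compare pairs: s[0]='m' vs s[7]='m' (match), s[1]='b' vs s[6]='b' (match), s[2]='l' vs s[5]='l' (match), s[3]='q' vs s[4]='q' (match)
Palindrome: Yes


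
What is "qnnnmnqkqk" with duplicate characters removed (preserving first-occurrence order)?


Input: 'qnnnmnqkqk'
Operation: keep first occurrence of each character
Scan: s[0]='q' new -> keep; s[1]='n' new -> keep; s[2]='n' seen -> skip; s[3]='n' seen -> skip; s[4]='m' new -> keep; s[5]='n' seen -> skip; s[6]='q' seen -> skip; s[7]='k' new -> keep; s[8]='q' seen -> skip; s[9]='k' seen -> skip
Result: qnmk


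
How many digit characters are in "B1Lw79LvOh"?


Input string: 'B1Lw79LvOh'
Operation: count digit characters (0-9)
Scan: 'B', '1'(digit), 'L', 'w', '7'(digit), '9'(digit), 'L', 'v', 'O', 'h'
Digits found: 3
Result: 3


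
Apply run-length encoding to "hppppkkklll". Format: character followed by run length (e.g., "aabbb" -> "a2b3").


Input: 'hppppkkklll'
Operation: identify consecutive runs
Runs: 'h' -> h1, 'pppp' -> p4, 'kkk' -> k3, 'lll' -> l3
Encoded: h1p4k3l3


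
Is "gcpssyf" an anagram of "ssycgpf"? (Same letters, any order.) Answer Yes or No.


String 1: 'ssycgpf' -> sorted: 'cfgpssy'
String 2: 'gcpssyf' -> sorted: 'cfgpssy'
Compare sorted forms: 'cfgpssy' == 'cfgpssy'
Anagram: Yes


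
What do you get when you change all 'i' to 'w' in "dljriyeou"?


Input string: 'dljriyeou'
Operation: replace 'i' with 'w'
Positions of 'i': 4
After replacement: dljrwyeou


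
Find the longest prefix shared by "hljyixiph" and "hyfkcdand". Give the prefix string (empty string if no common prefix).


String 1: 'hljyixiph'
String 2: 'hyfkcdand'
Compare position by position:
pos 0: 'h' vs 'h' match
pos 1: 'l' vs 'y' differ -> stop
Longest common prefix: "h" (length 1)


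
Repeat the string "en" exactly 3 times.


Input string: 'en'
Operation: repeat 3 times
Concatenation: 'en' + 'en' + 'en'
Result: enenen


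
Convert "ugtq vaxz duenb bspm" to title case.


Input string: 'ugtq vaxz duenb bspm'
Operation: capitalize first letter of each word
Word transformations: 'ugtq'->'Ugtq', 'vaxz'->'Vaxz', 'duenb'->'Duenb', 'bspm'->'Bspm'
Result: Ugtq Vaxz Duenb Bspm


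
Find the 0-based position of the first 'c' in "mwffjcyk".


Input string: 'mwffjcyk'
Target: 'c'
Scanning left to right: s[0]='m', s[1]='w', s[2]='f', s[3]='f', s[4]='j', s[5]='c'
First match at index: 5


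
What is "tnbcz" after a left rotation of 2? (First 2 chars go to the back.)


Input: 'tnbcz', shift = 2
Operation: split at index 2 and swap parts
Front part s[0:2] = 'tn'
Back part s[2:] = 'bcz'
Rotated = back + front = 'bcz' + 'tn'
Result: bcztn


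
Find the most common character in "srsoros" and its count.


Input: 'srsoros'
Operation: tally each character
Counts: 'o':2, 'r':2, 's':3
Maximum: 's' appears 3 times


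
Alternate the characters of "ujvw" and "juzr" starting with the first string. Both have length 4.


String 1: 'ujvw'
String 2: 'juzr'
Operation: alternate characters
Pairs: 'u'+'j', 'j'+'u', 'v'+'z', 'w'+'r'
Result: ujjuvzwr


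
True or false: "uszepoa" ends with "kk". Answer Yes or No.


Input string: 'uszepoa'
Suffix to check: 'kk'
Last 2 characters of input: 'oa'
Match: False
Result: No


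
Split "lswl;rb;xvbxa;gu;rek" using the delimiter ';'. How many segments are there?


Input string: 'lswl;rb;xvbxa;gu;rek'
Delimiter: ';'
Split result: 'lswl', 'rb', 'xvbxa', 'gu', 'rek'
Number of parts: 5


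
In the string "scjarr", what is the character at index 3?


Input string: 'scjarr'
Operation: get character at index 3
Index mapping: s[0]='s', s[1]='c', s[2]='j', s[3]='a'
Result: 'a'


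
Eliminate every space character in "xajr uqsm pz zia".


Input string: 'xajr uqsm pz zia'
Operation: remove all spaces
Words: 'xajr', 'uqsm', 'pz', 'zia'
Join without spaces: xajruqsmpzzia


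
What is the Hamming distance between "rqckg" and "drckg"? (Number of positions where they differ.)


String 1: 'rqckg'
String 2: 'drckg'
Compare each position: pos 0: 'r'!='d', pos 1: 'q'!='r', pos 2: 'c'=='c', pos 3: 'k'=='k', pos 4: 'g'=='g'
Differing positions: 2
Hamming distance: 2


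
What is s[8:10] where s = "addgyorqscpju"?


Input string: 'addgyorqscpju'
Operation: slice [8:10]
Extract characters: s[8]='s', s[9]='c'
Result: sc


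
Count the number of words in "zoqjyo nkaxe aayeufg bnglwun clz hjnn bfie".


Input string: 'zoqjyo nkaxe aayeufg bnglwun clz hjnn bfie'
Operation: split by spaces
Words found: 'zoqjyo', 'nkaxe', 'aayeufg', 'bnglwun', 'clz', 'hjnn', 'bfie'
Word count: 7


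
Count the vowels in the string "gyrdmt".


Input string: 'gyrdmt'
Operation: count vowels (a, e, i, o, u)
Scan: s[0]='g', s[1]='y', s[2]='r', s[3]='d', s[4]='m', s[5]='t'
Vowels found: 0
Result: 0


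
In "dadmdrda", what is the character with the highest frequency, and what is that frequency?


Input: 'dadmdrda'
Operation: tally each character
Counts: 'a':2, 'd':4, 'm':1, 'r':1
Maximum: 'd' appears 4 times


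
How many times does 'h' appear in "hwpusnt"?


Input string: 'hwpusnt'
Target character: 'h'
Scan each position: s[0]='h'
Matches found at indices: 0
Total: 1


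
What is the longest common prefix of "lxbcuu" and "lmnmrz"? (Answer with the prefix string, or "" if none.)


String 1: 'lxbcuu'
String 2: 'lmnmrz'
Compare position by position:
pos 0: 'l' vs 'l' match
pos 1: 'x' vs 'm' differ -> stop
Longest common prefix: "l" (length 1)


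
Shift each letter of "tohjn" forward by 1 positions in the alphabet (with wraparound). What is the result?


Input: 'tohjn', shift = 1
Operation: for each letter, (position + 1) mod 26
Mapping: 't'(19+1=20)->'u', 'o'(14+1=15)->'p', 'h'(7+1=8)->'i', 'j'(9+1=10)->'k', 'n'(13+1=14)->'o'
Result: upiko


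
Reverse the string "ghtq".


Input string: 'ghtq'
Operation: reverse character order
Original order: 'g' -> 'h' -> 't' -> 'q'
Reversed order: 'q' -> 't' -> 'h' -> 'g'
Result: qthg


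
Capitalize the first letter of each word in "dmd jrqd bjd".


Input string: 'dmd jrqd bjd'
Operation: capitalize first letter of each word
Word transformations: 'dmd'->'Dmd', 'jrqd'->'Jrqd', 'bjd'->'Bjd'
Result: Dmd Jrqd Bjd


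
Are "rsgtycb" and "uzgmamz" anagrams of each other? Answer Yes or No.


String 1: 'rsgtycb' -> sorted: 'bcgrsty'
String 2: 'uzgmamz' -> sorted: 'agmmuzz'
Compare sorted forms: 'bcgrsty' != 'agmmuzz'
Anagram: No


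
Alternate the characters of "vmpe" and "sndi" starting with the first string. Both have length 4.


String 1: 'vmpe'
String 2: 'sndi'
Operation: alternate characters
Pairs: 'v'+'s', 'm'+'n', 'p'+'d', 'e'+'i'
Result: vsmnpdei


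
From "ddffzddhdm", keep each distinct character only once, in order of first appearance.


Input: 'ddffzddhdm'
Operation: keep first occurrence of each character
Scan: s[0]='d' new -> keep; s[1]='d' seen -> skip; s[2]='f' new -> keep; s[3]='f' seen -> skip; s[4]='z' new -> keep; s[5]='d' seen -> skip; s[6]='d' seen -> skip; s[7]='h' new -> keep; s[8]='d' seen -> skip; s[9]='m' new -> keep
Result: dfzhm


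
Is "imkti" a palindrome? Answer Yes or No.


Input string: 'imkti'
Reversed: 'itkmi'
Compare pairs: s[0]='i' vs s[4]='i' (match), s[1]='m' vs s[3]='t' (mismatch)
Palindrome: No


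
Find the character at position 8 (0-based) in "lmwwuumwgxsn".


Input string: 'lmwwuumwgxsn'
Operation: get character at index 8
Index mapping: s[0]='l', s[1]='m', s[2]='w', s[3]='w', s[4]='u', s[5]='u', s[6]='m', s[7]='w', s[8]='g'
Result: 'g'


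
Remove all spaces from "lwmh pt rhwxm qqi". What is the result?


Input string: 'lwmh pt rhwxm qqi'
Operation: remove all spaces
Words: 'lwmh', 'pt', 'rhwxm', 'qqi'
Join without spaces: lwmhptrhwxmqqi
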